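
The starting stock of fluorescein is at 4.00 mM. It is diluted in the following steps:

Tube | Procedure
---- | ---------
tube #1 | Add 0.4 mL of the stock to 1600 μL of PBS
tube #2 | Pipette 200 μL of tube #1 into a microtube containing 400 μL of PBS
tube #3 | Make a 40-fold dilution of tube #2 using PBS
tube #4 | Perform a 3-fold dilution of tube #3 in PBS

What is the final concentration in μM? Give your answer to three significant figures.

Step 1: 0.4 mL + 1600 μL = 2 mL total → factor 2/0.4 = 5
Step 2: 200 μL + 400 μL = 600 μL total → factor 600/200 = 3
Step 3: 40-fold → factor 40
Step 4: 3-fold → factor 3
Overall dilution factor = 5 × 3 × 40 × 3 = 1800
Final = 4.00 mM / 1800 = 0.002222 mM = 2.22 μM

2.22 μM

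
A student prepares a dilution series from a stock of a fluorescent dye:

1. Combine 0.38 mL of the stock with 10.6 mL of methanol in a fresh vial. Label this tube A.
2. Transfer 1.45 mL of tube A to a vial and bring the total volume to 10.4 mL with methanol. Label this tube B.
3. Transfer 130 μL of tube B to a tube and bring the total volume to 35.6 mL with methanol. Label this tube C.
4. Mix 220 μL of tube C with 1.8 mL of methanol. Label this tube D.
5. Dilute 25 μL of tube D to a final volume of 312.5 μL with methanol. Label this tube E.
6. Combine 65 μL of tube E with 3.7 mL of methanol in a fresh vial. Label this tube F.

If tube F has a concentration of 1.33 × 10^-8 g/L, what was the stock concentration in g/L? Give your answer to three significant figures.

Step 1: 0.38 mL + 10.6 mL = 10.98 mL total → factor 10.98/0.38 = 28.895
Step 2: 1.45 mL brought to 10.4 mL → factor 10.4/1.45 = 7.1724
Step 3: 130 μL brought to 35.6 mL → factor 35600/130 = 273.85
Step 4: 220 μL + 1.8 mL = 2020 μL total → factor 2020/220 = 9.1818
Step 5: 25 μL brought to 312.5 μL → factor 312.5/25 = 12.5
Step 6: 65 μL + 3.7 mL = 3765 μL total → factor 3765/65 = 57.923
Overall dilution factor = 28.895 × 7.1724 × 273.85 × 9.1818 × 12.5 × 57.923 = 3.773 × 10^8
Stock = 1.33 × 10^-8 g/L × 3.773 × 10^8 = 5.02 g/L

5.02 g/L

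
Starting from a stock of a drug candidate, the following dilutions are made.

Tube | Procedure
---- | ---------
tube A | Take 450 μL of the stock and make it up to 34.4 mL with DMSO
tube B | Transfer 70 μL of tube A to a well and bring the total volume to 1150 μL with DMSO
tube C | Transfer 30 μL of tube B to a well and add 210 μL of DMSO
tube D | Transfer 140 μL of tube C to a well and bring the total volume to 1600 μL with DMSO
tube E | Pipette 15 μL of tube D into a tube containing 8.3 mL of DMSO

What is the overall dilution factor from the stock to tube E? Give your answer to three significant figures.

6.37 × 10^7

Step 1: 450 μL brought to 34.4 mL → factor 34400/450 = 76.444
Step 2: 70 μL brought to 1150 μL → factor 1150/70 = 16.429
Step 3: 30 μL + 210 μL = 240 μL total → factor 240/30 = 8
Step 4: 140 μL brought to 1600 μL → factor 1600/140 = 11.429
Step 5: 15 μL + 8.3 mL = 8315 μL total → factor 8315/15 = 554.33
Overall dilution factor = 76.444 × 16.429 × 8 × 11.429 × 554.33 = 6.365 × 10^7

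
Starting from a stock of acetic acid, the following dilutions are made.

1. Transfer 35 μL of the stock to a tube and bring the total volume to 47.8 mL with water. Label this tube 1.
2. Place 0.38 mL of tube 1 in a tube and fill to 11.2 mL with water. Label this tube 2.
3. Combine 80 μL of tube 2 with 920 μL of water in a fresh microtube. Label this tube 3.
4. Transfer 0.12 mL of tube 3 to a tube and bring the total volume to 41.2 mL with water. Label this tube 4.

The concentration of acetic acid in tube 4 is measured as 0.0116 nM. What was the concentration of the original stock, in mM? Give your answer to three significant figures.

Step 1: 35 μL brought to 47.8 mL → factor 47800/35 = 1365.7
Step 2: 0.38 mL brought to 11.2 mL → factor 11.2/0.38 = 29.474
Step 3: 80 μL + 920 μL = 1000 μL total → factor 1000/80 = 12.5
Step 4: 0.12 mL brought to 41.2 mL → factor 41.2/0.12 = 343.33
Overall dilution factor = 1365.7 × 29.474 × 12.5 × 343.33 = 1.7275 × 10^8
Stock = 0.0116 nM × 1.7275 × 10^8 = 2.004 × 10^6 nM = 2.00 mM

2.00 mM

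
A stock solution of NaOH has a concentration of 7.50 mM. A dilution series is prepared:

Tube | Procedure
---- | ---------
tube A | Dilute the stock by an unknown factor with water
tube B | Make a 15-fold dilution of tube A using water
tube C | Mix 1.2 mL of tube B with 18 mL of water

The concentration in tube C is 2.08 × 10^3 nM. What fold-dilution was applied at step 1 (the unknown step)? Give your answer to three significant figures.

15.0-fold

Step 1: unknown factor x
Step 2: 15-fold → factor 15
Step 3: 1.2 mL + 18 mL = 19.2 mL total → factor 19.2/1.2 = 16
Product of known-step factors = 240
Overall factor = 7.50 mM / (2.08 × 10^3 nM) = 3605.8
x = 3605.8 / 240 = 15.0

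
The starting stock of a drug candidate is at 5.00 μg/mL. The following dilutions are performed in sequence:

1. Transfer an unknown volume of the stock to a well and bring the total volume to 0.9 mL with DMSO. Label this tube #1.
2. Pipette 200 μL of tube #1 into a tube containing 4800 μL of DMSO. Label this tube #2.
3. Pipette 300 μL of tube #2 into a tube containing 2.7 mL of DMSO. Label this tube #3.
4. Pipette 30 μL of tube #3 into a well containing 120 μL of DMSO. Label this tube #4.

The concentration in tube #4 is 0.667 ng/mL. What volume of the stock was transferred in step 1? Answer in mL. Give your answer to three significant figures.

Step 1: v brought to 0.9 mL → factor = 0.9 mL/v
Step 2: 200 μL + 4800 μL = 5000 μL total → factor 5000/200 = 25
Step 3: 300 μL + 2.7 mL = 3000 μL total → factor 3000/300 = 10
Step 4: 30 μL + 120 μL = 150 μL total → factor 150/30 = 5
Product of known-step factors = 1250
Overall factor = 5.00 μg/mL / (0.667 ng/mL) = 7496.3
Step-1 factor = 7496.3 / 1250 = 5.997
v = 0.9 mL / 5.997 = 0.150 mL

0.150 mL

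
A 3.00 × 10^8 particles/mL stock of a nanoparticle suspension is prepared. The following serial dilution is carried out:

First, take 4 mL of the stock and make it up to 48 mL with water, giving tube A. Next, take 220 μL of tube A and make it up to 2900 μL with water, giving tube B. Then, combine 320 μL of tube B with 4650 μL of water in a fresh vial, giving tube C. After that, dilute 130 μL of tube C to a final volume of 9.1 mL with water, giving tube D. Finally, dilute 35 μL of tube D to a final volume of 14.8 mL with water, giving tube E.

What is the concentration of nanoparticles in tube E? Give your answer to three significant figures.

4.13 particles/mL

Step 1: 4 mL brought to 48 mL → factor 48/4 = 12
Step 2: 220 μL brought to 2900 μL → factor 2900/220 = 13.182
Step 3: 320 μL + 4650 μL = 4970 μL total → factor 4970/320 = 15.531
Step 4: 130 μL brought to 9.1 mL → factor 9100/130 = 70
Step 5: 35 μL brought to 14.8 mL → factor 14800/35 = 422.86
Overall dilution factor = 12 × 13.182 × 15.531 × 70 × 422.86 = 7.272 × 10^7
Final = 3.00 × 10^8 particles/mL / 7.272 × 10^7 = 4.13 particles/mL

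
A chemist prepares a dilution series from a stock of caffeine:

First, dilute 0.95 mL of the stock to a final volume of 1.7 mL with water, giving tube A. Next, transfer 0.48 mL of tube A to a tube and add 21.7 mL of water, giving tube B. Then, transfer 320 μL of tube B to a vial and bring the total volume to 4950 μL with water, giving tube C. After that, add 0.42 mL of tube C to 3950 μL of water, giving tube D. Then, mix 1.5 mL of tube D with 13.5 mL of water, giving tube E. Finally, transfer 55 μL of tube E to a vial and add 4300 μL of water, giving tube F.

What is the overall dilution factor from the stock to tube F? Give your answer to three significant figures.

Step 1: 0.95 mL brought to 1.7 mL → factor 1.7/0.95 = 1.7895
Step 2: 0.48 mL + 21.7 mL = 22.18 mL total → factor 22.18/0.48 = 46.208
Step 3: 320 μL brought to 4950 μL → factor 4950/320 = 15.469
Step 4: 0.42 mL + 3950 μL = 4.37 mL total → factor 4.37/0.42 = 10.405
Step 5: 1.5 mL + 13.5 mL = 15 mL total → factor 15/1.5 = 10
Step 6: 55 μL + 4300 μL = 4355 μL total → factor 4355/55 = 79.182
Overall dilution factor = 1.7895 × 46.208 × 15.469 × 10.405 × 10 × 79.182 = 1.0538 × 10^7

1.05 × 10^7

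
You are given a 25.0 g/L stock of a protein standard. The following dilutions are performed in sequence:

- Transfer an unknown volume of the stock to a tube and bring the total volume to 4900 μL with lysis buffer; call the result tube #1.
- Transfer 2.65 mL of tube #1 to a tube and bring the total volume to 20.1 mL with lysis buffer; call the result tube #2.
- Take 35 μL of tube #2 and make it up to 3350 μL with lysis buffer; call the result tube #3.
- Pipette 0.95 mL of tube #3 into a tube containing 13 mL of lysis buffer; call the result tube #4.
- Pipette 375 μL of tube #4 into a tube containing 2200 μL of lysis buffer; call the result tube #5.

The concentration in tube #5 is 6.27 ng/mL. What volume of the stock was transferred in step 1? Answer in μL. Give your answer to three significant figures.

90.0 μL

Step 1: v brought to 4900 μL → factor = 4900 μL/v
Step 2: 2.65 mL brought to 20.1 mL → factor 20.1/2.65 = 7.5849
Step 3: 35 μL brought to 3350 μL → factor 3350/35 = 95.714
Step 4: 0.95 mL + 13 mL = 13.95 mL total → factor 13.95/0.95 = 14.684
Step 5: 375 μL + 2200 μL = 2575 μL total → factor 2575/375 = 6.8667
Product of known-step factors = 73202
Overall factor = 25.0 g/L / (6.27 ng/mL) = 3.9872 × 10^6
Step-1 factor = 3.9872 × 10^6 / 73202 = 54.469
v = 4900 μL / 54.469 = 90.0 μL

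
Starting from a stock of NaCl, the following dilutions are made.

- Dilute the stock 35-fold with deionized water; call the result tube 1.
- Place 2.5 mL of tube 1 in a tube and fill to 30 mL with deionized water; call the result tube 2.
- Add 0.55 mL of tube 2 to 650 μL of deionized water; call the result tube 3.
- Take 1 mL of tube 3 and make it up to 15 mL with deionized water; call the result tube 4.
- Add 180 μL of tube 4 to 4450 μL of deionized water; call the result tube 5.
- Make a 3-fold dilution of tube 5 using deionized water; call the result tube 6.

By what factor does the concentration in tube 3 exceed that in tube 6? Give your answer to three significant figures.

Step 1: 35-fold → factor 35
Step 2: 2.5 mL brought to 30 mL → factor 30/2.5 = 12
Step 3: 0.55 mL + 650 μL = 1.2 mL total → factor 1.2/0.55 = 2.1818
Step 4: 1 mL brought to 15 mL → factor 15/1 = 15
Step 5: 180 μL + 4450 μL = 4630 μL total → factor 4630/180 = 25.722
Step 6: 3-fold → factor 3
Dilution factor to tube 3 = 916.36; to tube 6 = 1.0607 × 10^6
[tube 3]/[tube 6] = (factor to tube 6)/(factor to tube 3) = 1.0607 × 10^6/916.36 = 1.16 × 10^3

1.16 × 10^3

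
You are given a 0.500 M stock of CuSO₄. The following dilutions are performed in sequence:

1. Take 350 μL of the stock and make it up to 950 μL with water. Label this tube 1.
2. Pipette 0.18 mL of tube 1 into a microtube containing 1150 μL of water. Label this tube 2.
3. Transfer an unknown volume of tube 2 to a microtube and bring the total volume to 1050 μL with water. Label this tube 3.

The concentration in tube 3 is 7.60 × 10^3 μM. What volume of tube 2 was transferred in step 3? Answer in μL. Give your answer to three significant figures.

320 μL

Step 1: 350 μL brought to 950 μL → factor 950/350 = 2.7143
Step 2: 0.18 mL + 1150 μL = 1.33 mL total → factor 1.33/0.18 = 7.3889
Step 3: v brought to 1050 μL → factor = 1050 μL/v
Product of known-step factors = 20.056
Overall factor = 0.500 M / (7.60 × 10^3 μM) = 65.789
Step-3 factor = 65.789 / 20.056 = 3.2804
v = 1050 μL / 3.2804 = 320 μL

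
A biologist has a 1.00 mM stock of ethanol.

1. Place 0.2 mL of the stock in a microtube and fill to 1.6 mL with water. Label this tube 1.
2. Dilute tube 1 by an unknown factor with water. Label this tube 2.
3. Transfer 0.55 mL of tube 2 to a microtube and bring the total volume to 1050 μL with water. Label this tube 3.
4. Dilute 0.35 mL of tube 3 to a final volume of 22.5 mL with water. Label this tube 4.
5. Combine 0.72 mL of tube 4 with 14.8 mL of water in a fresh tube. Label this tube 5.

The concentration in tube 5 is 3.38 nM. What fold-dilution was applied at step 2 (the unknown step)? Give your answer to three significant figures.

14.0-fold

Step 1: 0.2 mL brought to 1.6 mL → factor 1.6/0.2 = 8
Step 2: unknown factor x
Step 3: 0.55 mL brought to 1050 μL → factor 1.05/0.55 = 1.9091
Step 4: 0.35 mL brought to 22.5 mL → factor 22.5/0.35 = 64.286
Step 5: 0.72 mL + 14.8 mL = 15.52 mL total → factor 15.52/0.72 = 21.556
Product of known-step factors = 21164
Overall factor = 1.00 mM / (3.38 nM) = 2.9586 × 10^5
x = 2.9586 × 10^5 / 21164 = 14.0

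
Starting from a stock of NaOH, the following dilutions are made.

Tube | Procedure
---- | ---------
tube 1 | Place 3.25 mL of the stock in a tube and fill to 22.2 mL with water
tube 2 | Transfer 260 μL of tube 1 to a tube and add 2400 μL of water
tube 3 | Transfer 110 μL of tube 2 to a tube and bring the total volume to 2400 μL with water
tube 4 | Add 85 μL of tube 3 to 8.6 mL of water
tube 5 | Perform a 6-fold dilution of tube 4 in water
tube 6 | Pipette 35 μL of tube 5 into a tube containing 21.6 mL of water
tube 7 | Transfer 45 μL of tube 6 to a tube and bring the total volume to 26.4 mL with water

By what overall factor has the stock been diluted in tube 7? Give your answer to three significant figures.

Step 1: 3.25 mL brought to 22.2 mL → factor 22.2/3.25 = 6.8308
Step 2: 260 μL + 2400 μL = 2660 μL total → factor 2660/260 = 10.231
Step 3: 110 μL brought to 2400 μL → factor 2400/110 = 21.818
Step 4: 85 μL + 8.6 mL = 8685 μL total → factor 8685/85 = 102.18
Step 5: 6-fold → factor 6
Step 6: 35 μL + 21.6 mL = 21635 μL total → factor 21635/35 = 618.14
Step 7: 45 μL brought to 26.4 mL → factor 26400/45 = 586.67
Overall dilution factor = 6.8308 × 10.231 × 21.818 × 102.18 × 6 × 618.14 × 586.67 = 3.3898 × 10^11

3.39 × 10^11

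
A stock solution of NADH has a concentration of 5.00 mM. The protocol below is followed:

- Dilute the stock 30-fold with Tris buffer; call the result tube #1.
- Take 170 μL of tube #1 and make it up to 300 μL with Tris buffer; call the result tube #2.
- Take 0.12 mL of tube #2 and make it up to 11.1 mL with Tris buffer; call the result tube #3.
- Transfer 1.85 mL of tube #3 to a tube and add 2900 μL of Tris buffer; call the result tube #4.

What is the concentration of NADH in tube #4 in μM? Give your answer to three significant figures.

0.398 μM

Step 1: 30-fold → factor 30
Step 2: 170 μL brought to 300 μL → factor 300/170 = 1.7647
Step 3: 0.12 mL brought to 11.1 mL → factor 11.1/0.12 = 92.5
Step 4: 1.85 mL + 2900 μL = 4.75 mL total → factor 4.75/1.85 = 2.5676
Overall dilution factor = 30 × 1.7647 × 92.5 × 2.5676 = 12574
Final = 5.00 mM / 12574 = 0.0003977 mM = 0.398 μM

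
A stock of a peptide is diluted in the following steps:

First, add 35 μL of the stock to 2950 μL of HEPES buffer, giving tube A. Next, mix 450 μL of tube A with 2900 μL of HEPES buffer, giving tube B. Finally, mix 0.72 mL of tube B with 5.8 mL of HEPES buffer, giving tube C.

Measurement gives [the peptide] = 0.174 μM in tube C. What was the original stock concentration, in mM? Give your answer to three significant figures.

1.00 mM

Step 1: 35 μL + 2950 μL = 2985 μL total → factor 2985/35 = 85.286
Step 2: 450 μL + 2900 μL = 3350 μL total → factor 3350/450 = 7.4444
Step 3: 0.72 mL + 5.8 mL = 6.52 mL total → factor 6.52/0.72 = 9.0556
Overall dilution factor = 85.286 × 7.4444 × 9.0556 = 5749.4
Stock = 0.174 μM × 5749.4 = 1000 μM = 1.00 mM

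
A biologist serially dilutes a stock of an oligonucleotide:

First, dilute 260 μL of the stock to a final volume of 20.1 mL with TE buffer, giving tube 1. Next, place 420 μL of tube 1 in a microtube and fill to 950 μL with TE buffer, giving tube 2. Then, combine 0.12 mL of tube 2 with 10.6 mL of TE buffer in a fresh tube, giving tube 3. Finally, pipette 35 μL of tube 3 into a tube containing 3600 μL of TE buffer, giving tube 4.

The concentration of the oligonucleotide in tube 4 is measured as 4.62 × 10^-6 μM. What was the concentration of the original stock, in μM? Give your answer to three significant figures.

Step 1: 260 μL brought to 20.1 mL → factor 20100/260 = 77.308
Step 2: 420 μL brought to 950 μL → factor 950/420 = 2.2619
Step 3: 0.12 mL + 10.6 mL = 10.72 mL total → factor 10.72/0.12 = 89.333
Step 4: 35 μL + 3600 μL = 3635 μL total → factor 3635/35 = 103.86
Overall dilution factor = 77.308 × 2.2619 × 89.333 × 103.86 = 1.6224 × 10^6
Stock = 4.62 × 10^-6 μM × 1.6224 × 10^6 = 7.50 μM

7.50 μM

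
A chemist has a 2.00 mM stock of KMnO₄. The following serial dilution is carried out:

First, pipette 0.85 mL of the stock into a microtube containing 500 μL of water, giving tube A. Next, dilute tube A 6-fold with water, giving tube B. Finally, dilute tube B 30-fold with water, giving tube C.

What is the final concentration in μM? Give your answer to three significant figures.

Step 1: 0.85 mL + 500 μL = 1.35 mL total → factor 1.35/0.85 = 1.5882
Step 2: 6-fold → factor 6
Step 3: 30-fold → factor 30
Overall dilution factor = 1.5882 × 6 × 30 = 285.88
Final = 2.00 mM / 285.88 = 0.006996 mM = 7.00 μM

7.00 μM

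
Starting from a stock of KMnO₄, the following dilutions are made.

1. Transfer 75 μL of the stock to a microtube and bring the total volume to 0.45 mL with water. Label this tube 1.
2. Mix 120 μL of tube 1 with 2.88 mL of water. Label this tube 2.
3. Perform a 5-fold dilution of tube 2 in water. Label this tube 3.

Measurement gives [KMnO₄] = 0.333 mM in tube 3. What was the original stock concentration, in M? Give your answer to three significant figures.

Step 1: 75 μL brought to 0.45 mL → factor 450/75 = 6
Step 2: 120 μL + 2.88 mL = 3000 μL total → factor 3000/120 = 25
Step 3: 5-fold → factor 5
Overall dilution factor = 6 × 25 × 5 = 750
Stock = 0.333 mM × 750 = 249.8 mM = 0.250 M

0.250 M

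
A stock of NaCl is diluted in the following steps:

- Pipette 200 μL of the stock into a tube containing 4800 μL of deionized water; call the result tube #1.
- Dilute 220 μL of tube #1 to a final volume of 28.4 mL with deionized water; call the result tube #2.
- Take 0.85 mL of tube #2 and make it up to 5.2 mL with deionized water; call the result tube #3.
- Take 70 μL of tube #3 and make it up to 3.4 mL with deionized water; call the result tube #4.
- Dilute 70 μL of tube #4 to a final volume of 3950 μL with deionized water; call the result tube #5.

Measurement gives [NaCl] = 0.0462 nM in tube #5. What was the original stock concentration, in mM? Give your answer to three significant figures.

Step 1: 200 μL + 4800 μL = 5000 μL total → factor 5000/200 = 25
Step 2: 220 μL brought to 28.4 mL → factor 28400/220 = 129.09
Step 3: 0.85 mL brought to 5.2 mL → factor 5.2/0.85 = 6.1176
Step 4: 70 μL brought to 3.4 mL → factor 3400/70 = 48.571
Step 5: 70 μL brought to 3950 μL → factor 3950/70 = 56.429
Overall dilution factor = 25 × 129.09 × 6.1176 × 48.571 × 56.429 = 5.4113 × 10^7
Stock = 0.0462 nM × 5.4113 × 10^7 = 2.500 × 10^6 nM = 2.50 mM

2.50 mM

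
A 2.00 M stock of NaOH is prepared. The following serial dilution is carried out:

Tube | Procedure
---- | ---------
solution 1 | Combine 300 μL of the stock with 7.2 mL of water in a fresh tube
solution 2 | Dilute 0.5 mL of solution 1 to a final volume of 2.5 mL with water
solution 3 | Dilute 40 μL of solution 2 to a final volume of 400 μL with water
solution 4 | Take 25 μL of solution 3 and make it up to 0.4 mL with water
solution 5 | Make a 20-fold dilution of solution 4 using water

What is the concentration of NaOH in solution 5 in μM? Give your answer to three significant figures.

5.00 μM

Step 1: 300 μL + 7.2 mL = 7500 μL total → factor 7500/300 = 25
Step 2: 0.5 mL brought to 2.5 mL → factor 2.5/0.5 = 5
Step 3: 40 μL brought to 400 μL → factor 400/40 = 10
Step 4: 25 μL brought to 0.4 mL → factor 400/25 = 16
Step 5: 20-fold → factor 20
Overall dilution factor = 25 × 5 × 10 × 16 × 20 = 4 × 10^5
Final = 2.00 M / 4 × 10^5 = 5.000 × 10^-6 M = 5.00 μM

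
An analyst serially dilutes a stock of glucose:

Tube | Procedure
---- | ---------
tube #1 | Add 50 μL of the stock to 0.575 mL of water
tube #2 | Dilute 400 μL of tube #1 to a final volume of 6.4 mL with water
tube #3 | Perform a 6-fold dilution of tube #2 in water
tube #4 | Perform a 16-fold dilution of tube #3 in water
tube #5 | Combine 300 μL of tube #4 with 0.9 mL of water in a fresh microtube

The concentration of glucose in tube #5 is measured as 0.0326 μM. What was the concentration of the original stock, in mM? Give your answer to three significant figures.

Step 1: 50 μL + 0.575 mL = 625 μL total → factor 625/50 = 12.5
Step 2: 400 μL brought to 6.4 mL → factor 6400/400 = 16
Step 3: 6-fold → factor 6
Step 4: 16-fold → factor 16
Step 5: 300 μL + 0.9 mL = 1200 μL total → factor 1200/300 = 4
Overall dilution factor = 12.5 × 16 × 6 × 16 × 4 = 76800
Stock = 0.0326 μM × 76800 = 2504 μM = 2.50 mM

2.50 mM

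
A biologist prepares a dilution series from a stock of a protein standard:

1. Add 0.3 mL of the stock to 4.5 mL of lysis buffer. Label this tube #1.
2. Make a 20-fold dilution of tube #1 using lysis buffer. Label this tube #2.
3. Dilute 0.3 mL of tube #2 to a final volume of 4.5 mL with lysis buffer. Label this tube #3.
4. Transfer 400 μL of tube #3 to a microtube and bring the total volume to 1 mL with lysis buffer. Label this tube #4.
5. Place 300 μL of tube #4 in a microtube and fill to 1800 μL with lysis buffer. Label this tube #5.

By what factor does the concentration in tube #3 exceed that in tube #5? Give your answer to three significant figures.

Step 1: 0.3 mL + 4.5 mL = 4.8 mL total → factor 4.8/0.3 = 16
Step 2: 20-fold → factor 20
Step 3: 0.3 mL brought to 4.5 mL → factor 4.5/0.3 = 15
Step 4: 400 μL brought to 1 mL → factor 1000/400 = 2.5
Step 5: 300 μL brought to 1800 μL → factor 1800/300 = 6
Dilution factor to tube #3 = 4800; to tube #5 = 72000
[tube #3]/[tube #5] = (factor to tube #5)/(factor to tube #3) = 72000/4800 = 15.0

15.0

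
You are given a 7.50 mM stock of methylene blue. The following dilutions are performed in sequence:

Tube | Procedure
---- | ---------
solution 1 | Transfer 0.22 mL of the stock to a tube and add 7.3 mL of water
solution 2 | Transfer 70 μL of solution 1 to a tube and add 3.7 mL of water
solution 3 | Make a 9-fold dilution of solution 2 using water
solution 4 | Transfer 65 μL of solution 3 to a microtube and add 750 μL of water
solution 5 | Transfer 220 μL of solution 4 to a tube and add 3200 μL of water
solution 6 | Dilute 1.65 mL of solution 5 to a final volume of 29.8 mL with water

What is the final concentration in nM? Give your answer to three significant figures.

0.129 nM

Step 1: 0.22 mL + 7.3 mL = 7.52 mL total → factor 7.52/0.22 = 34.182
Step 2: 70 μL + 3.7 mL = 3770 μL total → factor 3770/70 = 53.857
Step 3: 9-fold → factor 9
Step 4: 65 μL + 750 μL = 815 μL total → factor 815/65 = 12.538
Step 5: 220 μL + 3200 μL = 3420 μL total → factor 3420/220 = 15.545
Step 6: 1.65 mL brought to 29.8 mL → factor 29.8/1.65 = 18.061
Overall dilution factor = 34.182 × 53.857 × 9 × 12.538 × 15.545 × 18.061 = 5.8326 × 10^7
Final = 7.50 mM / 5.8326 × 10^7 = 1.286 × 10^-7 mM = 0.129 nM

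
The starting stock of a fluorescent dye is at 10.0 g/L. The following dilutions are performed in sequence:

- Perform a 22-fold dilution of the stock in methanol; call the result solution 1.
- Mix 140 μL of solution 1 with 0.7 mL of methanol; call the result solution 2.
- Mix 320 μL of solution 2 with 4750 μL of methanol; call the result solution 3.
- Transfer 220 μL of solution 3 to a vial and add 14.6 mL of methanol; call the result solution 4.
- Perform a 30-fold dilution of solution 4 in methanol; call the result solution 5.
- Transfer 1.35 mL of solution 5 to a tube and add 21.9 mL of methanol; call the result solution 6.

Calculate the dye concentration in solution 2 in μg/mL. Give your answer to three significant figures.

Step 1: 22-fold → factor 22
Step 2: 140 μL + 0.7 mL = 840 μL total → factor 840/140 = 6
Dilution factor through solution 2 = 22 × 6 = 132
[solution 2] = 10.0 g/L / 132 = 0.07576 g/L = 75.8 μg/mL

75.8 μg/mL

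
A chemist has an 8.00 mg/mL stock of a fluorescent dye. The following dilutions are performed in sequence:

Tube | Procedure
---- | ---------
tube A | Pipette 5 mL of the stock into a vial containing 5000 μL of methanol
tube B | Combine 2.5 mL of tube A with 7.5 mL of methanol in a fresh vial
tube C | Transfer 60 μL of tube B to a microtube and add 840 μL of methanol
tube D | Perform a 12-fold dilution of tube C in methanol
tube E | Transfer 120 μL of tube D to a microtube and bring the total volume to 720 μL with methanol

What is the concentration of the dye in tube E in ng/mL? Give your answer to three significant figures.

926 ng/mL

Step 1: 5 mL + 5000 μL = 10 mL total → factor 10/5 = 2
Step 2: 2.5 mL + 7.5 mL = 10 mL total → factor 10/2.5 = 4
Step 3: 60 μL + 840 μL = 900 μL total → factor 900/60 = 15
Step 4: 12-fold → factor 12
Step 5: 120 μL brought to 720 μL → factor 720/120 = 6
Overall dilution factor = 2 × 4 × 15 × 12 × 6 = 8640
Final = 8.00 mg/mL / 8640 = 0.0009259 mg/mL = 926 ng/mL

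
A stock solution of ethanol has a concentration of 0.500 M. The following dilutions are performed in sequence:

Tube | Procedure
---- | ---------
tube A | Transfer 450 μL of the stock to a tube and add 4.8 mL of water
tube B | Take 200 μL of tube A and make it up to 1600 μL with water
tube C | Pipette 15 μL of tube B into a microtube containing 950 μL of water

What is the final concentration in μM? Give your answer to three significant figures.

83.3 μM

Step 1: 450 μL + 4.8 mL = 5250 μL total → factor 5250/450 = 11.667
Step 2: 200 μL brought to 1600 μL → factor 1600/200 = 8
Step 3: 15 μL + 950 μL = 965 μL total → factor 965/15 = 64.333
Overall dilution factor = 11.667 × 8 × 64.333 = 6004.4
Final = 0.500 M / 6004.4 = 8.327 × 10^-5 M = 83.3 μM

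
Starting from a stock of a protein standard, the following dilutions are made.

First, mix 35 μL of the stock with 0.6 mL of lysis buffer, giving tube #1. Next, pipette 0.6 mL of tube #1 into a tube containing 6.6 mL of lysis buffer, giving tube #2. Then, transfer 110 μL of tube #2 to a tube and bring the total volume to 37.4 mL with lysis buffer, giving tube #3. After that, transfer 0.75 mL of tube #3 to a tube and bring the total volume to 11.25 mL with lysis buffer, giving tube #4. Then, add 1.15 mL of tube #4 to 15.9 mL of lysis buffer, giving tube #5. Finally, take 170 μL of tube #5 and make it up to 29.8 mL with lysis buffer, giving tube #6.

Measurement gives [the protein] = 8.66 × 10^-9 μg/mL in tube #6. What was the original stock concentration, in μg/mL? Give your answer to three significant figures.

Step 1: 35 μL + 0.6 mL = 635 μL total → factor 635/35 = 18.143
Step 2: 0.6 mL + 6.6 mL = 7.2 mL total → factor 7.2/0.6 = 12
Step 3: 110 μL brought to 37.4 mL → factor 37400/110 = 340
Step 4: 0.75 mL brought to 11.25 mL → factor 11.25/0.75 = 15
Step 5: 1.15 mL + 15.9 mL = 17.05 mL total → factor 17.05/1.15 = 14.826
Step 6: 170 μL brought to 29.8 mL → factor 29800/170 = 175.29
Overall dilution factor = 18.143 × 12 × 340 × 15 × 14.826 × 175.29 = 2.8857 × 10^9
Stock = 8.66 × 10^-9 μg/mL × 2.8857 × 10^9 = 25.0 μg/mL

25.0 μg/mL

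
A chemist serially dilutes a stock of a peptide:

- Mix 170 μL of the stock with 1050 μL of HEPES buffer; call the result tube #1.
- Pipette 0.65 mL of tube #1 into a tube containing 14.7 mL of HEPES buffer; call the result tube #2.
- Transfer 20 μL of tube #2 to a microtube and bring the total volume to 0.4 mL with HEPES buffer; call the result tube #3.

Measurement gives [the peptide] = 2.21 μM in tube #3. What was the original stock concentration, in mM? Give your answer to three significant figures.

7.49 mM

Step 1: 170 μL + 1050 μL = 1220 μL total → factor 1220/170 = 7.1765
Step 2: 0.65 mL + 14.7 mL = 15.35 mL total → factor 15.35/0.65 = 23.615
Step 3: 20 μL brought to 0.4 mL → factor 400/20 = 20
Overall dilution factor = 7.1765 × 23.615 × 20 = 3389.5
Stock = 2.21 μM × 3389.5 = 7491 μM = 7.49 mM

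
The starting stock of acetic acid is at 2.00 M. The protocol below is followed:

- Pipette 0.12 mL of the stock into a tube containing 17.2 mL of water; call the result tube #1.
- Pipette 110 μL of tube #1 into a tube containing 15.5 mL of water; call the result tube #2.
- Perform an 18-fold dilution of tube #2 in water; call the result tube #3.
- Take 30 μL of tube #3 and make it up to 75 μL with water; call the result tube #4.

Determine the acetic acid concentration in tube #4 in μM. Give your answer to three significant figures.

2.17 μM

Step 1: 0.12 mL + 17.2 mL = 17.32 mL total → factor 17.32/0.12 = 144.33
Step 2: 110 μL + 15.5 mL = 15610 μL total → factor 15610/110 = 141.91
Step 3: 18-fold → factor 18
Step 4: 30 μL brought to 75 μL → factor 75/30 = 2.5
Overall dilution factor = 144.33 × 141.91 × 18 × 2.5 = 9.217 × 10^5
Final = 2.00 M / 9.217 × 10^5 = 2.170 × 10^-6 M = 2.17 μM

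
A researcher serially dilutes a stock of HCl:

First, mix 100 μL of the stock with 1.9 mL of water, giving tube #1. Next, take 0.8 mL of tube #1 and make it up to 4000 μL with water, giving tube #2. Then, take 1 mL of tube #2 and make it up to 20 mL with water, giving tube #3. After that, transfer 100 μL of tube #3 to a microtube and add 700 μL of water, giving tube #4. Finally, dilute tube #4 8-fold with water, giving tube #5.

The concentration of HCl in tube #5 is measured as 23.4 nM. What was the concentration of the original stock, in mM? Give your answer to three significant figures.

Step 1: 100 μL + 1.9 mL = 2000 μL total → factor 2000/100 = 20
Step 2: 0.8 mL brought to 4000 μL → factor 4/0.8 = 5
Step 3: 1 mL brought to 20 mL → factor 20/1 = 20
Step 4: 100 μL + 700 μL = 800 μL total → factor 800/100 = 8
Step 5: 8-fold → factor 8
Overall dilution factor = 20 × 5 × 20 × 8 × 8 = 1.28 × 10^5
Stock = 23.4 nM × 1.28 × 10^5 = 2.995 × 10^6 nM = 3.00 mM

3.00 mM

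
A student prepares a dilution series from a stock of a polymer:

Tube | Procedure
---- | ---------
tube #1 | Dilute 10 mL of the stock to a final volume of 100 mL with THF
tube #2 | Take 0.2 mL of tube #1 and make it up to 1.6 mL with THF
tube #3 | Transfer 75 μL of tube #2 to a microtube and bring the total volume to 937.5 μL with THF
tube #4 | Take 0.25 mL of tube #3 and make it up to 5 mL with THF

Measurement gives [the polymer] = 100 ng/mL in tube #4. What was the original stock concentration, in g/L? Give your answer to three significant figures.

2.00 g/L

Step 1: 10 mL brought to 100 mL → factor 100/10 = 10
Step 2: 0.2 mL brought to 1.6 mL → factor 1.6/0.2 = 8
Step 3: 75 μL brought to 937.5 μL → factor 937.5/75 = 12.5
Step 4: 0.25 mL brought to 5 mL → factor 5/0.25 = 20
Overall dilution factor = 10 × 8 × 12.5 × 20 = 20000
Stock = 100 ng/mL × 20000 = 2.000 × 10^6 ng/mL = 2.00 g/L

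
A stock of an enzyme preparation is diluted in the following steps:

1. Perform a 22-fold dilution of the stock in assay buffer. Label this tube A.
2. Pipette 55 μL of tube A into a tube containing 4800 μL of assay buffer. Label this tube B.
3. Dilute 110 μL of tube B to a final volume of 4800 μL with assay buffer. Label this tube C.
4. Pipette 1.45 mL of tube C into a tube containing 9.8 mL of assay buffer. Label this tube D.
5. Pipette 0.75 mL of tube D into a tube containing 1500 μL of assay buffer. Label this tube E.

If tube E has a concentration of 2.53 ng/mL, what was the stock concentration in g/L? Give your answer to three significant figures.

4.99 g/L

Step 1: 22-fold → factor 22
Step 2: 55 μL + 4800 μL = 4855 μL total → factor 4855/55 = 88.273
Step 3: 110 μL brought to 4800 μL → factor 4800/110 = 43.636
Step 4: 1.45 mL + 9.8 mL = 11.25 mL total → factor 11.25/1.45 = 7.7586
Step 5: 0.75 mL + 1500 μL = 2.25 mL total → factor 2.25/0.75 = 3
Overall dilution factor = 22 × 88.273 × 43.636 × 7.7586 × 3 = 1.9724 × 10^6
Stock = 2.53 ng/mL × 1.9724 × 10^6 = 4.990 × 10^6 ng/mL = 4.99 g/L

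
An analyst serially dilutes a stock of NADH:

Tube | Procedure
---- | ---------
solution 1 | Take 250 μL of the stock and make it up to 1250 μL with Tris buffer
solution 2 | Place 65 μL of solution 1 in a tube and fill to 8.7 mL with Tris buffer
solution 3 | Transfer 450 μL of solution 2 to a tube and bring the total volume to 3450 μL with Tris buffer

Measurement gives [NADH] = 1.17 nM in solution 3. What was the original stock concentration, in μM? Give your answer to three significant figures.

6.00 μM

Step 1: 250 μL brought to 1250 μL → factor 1250/250 = 5
Step 2: 65 μL brought to 8.7 mL → factor 8700/65 = 133.85
Step 3: 450 μL brought to 3450 μL → factor 3450/450 = 7.6667
Overall dilution factor = 5 × 133.85 × 7.6667 = 5130.8
Stock = 1.17 nM × 5130.8 = 6003 nM = 6.00 μM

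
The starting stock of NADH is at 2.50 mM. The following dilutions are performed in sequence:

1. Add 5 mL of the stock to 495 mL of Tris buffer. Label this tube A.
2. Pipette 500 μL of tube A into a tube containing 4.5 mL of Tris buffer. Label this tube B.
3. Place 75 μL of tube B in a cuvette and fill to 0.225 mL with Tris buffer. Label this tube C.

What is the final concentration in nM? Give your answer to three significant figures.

833 nM

Step 1: 5 mL + 495 mL = 500 mL total → factor 500/5 = 100
Step 2: 500 μL + 4.5 mL = 5000 μL total → factor 5000/500 = 10
Step 3: 75 μL brought to 0.225 mL → factor 225/75 = 3
Overall dilution factor = 100 × 10 × 3 = 3000
Final = 2.50 mM / 3000 = 0.0008333 mM = 833 nM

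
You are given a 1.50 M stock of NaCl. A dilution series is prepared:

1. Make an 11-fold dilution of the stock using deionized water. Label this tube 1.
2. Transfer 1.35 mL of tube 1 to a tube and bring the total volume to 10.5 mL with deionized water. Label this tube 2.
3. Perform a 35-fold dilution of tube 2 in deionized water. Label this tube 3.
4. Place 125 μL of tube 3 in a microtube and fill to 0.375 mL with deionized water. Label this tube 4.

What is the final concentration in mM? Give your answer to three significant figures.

0.167 mM

Step 1: 11-fold → factor 11
Step 2: 1.35 mL brought to 10.5 mL → factor 10.5/1.35 = 7.7778
Step 3: 35-fold → factor 35
Step 4: 125 μL brought to 0.375 mL → factor 375/125 = 3
Overall dilution factor = 11 × 7.7778 × 35 × 3 = 8983.3
Final = 1.50 M / 8983.3 = 0.0001670 M = 0.167 mM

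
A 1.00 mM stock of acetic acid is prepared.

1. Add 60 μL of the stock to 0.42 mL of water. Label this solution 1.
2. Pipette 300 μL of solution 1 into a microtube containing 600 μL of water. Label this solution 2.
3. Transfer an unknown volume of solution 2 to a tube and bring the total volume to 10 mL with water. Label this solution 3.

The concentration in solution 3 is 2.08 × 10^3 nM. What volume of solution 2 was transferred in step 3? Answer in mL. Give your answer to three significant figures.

0.499 mL

Step 1: 60 μL + 0.42 mL = 480 μL total → factor 480/60 = 8
Step 2: 300 μL + 600 μL = 900 μL total → factor 900/300 = 3
Step 3: v brought to 10 mL → factor = 10 mL/v
Product of known-step factors = 24
Overall factor = 1.00 mM / (2.08 × 10^3 nM) = 480.77
Step-3 factor = 480.77 / 24 = 20.032
v = 10 mL / 20.032 = 0.499 mL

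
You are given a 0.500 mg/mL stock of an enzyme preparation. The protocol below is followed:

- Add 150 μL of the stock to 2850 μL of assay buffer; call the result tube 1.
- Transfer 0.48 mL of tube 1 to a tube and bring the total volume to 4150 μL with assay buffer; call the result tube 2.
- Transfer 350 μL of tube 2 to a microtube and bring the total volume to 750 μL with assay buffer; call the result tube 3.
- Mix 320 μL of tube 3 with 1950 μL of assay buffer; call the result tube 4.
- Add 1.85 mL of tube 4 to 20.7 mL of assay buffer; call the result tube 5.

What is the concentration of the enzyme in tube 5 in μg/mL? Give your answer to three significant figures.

Step 1: 150 μL + 2850 μL = 3000 μL total → factor 3000/150 = 20
Step 2: 0.48 mL brought to 4150 μL → factor 4.15/0.48 = 8.6458
Step 3: 350 μL brought to 750 μL → factor 750/350 = 2.1429
Step 4: 320 μL + 1950 μL = 2270 μL total → factor 2270/320 = 7.0938
Step 5: 1.85 mL + 20.7 mL = 22.55 mL total → factor 22.55/1.85 = 12.189
Overall dilution factor = 20 × 8.6458 × 2.1429 × 7.0938 × 12.189 = 32039
Final = 0.500 mg/mL / 32039 = 1.561 × 10^-5 mg/mL = 0.0156 μg/mL

0.0156 μg/mL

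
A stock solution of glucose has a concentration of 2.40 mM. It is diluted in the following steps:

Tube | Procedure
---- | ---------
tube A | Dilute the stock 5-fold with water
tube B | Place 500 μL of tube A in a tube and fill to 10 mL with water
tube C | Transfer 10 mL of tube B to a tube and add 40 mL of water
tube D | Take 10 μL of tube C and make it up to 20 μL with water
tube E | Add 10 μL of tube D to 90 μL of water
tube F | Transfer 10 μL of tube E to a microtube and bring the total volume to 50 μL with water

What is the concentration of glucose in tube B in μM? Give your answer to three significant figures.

24.0 μM

Step 1: 5-fold → factor 5
Step 2: 500 μL brought to 10 mL → factor 10000/500 = 20
Dilution factor through tube B = 5 × 20 = 100
[tube B] = 2.40 mM / 100 = 0.02400 mM = 24.0 μM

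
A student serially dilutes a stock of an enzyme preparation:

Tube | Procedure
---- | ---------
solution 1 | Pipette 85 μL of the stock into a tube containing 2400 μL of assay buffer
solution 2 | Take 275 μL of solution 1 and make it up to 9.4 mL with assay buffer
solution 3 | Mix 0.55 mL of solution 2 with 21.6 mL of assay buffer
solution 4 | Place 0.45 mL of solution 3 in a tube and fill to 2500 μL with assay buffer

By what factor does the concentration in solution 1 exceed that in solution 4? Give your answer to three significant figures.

Step 1: 85 μL + 2400 μL = 2485 μL total → factor 2485/85 = 29.235
Step 2: 275 μL brought to 9.4 mL → factor 9400/275 = 34.182
Step 3: 0.55 mL + 21.6 mL = 22.15 mL total → factor 22.15/0.55 = 40.273
Step 4: 0.45 mL brought to 2500 μL → factor 2.5/0.45 = 5.5556
Dilution factor to solution 1 = 29.235; to solution 4 = 2.2358 × 10^5
[solution 1]/[solution 4] = (factor to solution 4)/(factor to solution 1) = 2.2358 × 10^5/29.235 = 7.65 × 10^3

7.65 × 10^3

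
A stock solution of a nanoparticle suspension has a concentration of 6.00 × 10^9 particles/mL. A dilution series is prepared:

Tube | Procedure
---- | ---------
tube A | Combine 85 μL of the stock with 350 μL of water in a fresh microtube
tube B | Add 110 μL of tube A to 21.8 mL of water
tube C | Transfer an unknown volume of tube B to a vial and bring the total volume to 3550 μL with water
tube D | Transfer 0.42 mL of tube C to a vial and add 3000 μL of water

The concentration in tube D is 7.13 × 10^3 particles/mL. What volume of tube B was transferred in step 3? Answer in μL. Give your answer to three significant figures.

35.0 μL

Step 1: 85 μL + 350 μL = 435 μL total → factor 435/85 = 5.1176
Step 2: 110 μL + 21.8 mL = 21910 μL total → factor 21910/110 = 199.18
Step 3: v brought to 3550 μL → factor = 3550 μL/v
Step 4: 0.42 mL + 3000 μL = 3.42 mL total → factor 3.42/0.42 = 8.1429
Product of known-step factors = 8300.4
Overall factor = 6.00 × 10^9 particles/mL / (7.13 × 10^3 particles/mL) = 8.4151 × 10^5
Step-3 factor = 8.4151 × 10^5 / 8300.4 = 101.38
v = 3550 μL / 101.38 = 35.0 μL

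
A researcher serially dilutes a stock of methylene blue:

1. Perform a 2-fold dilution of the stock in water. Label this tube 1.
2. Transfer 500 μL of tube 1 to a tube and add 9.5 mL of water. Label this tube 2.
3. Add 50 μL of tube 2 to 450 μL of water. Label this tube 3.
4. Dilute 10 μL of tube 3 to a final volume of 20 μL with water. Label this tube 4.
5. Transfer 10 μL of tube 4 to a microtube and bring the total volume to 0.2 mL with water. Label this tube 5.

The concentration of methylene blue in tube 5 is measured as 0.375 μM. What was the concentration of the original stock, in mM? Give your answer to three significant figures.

Step 1: 2-fold → factor 2
Step 2: 500 μL + 9.5 mL = 10000 μL total → factor 10000/500 = 20
Step 3: 50 μL + 450 μL = 500 μL total → factor 500/50 = 10
Step 4: 10 μL brought to 20 μL → factor 20/10 = 2
Step 5: 10 μL brought to 0.2 mL → factor 200/10 = 20
Overall dilution factor = 2 × 20 × 10 × 2 × 20 = 16000
Stock = 0.375 μM × 16000 = 6000 μM = 6.00 mM

6.00 mM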